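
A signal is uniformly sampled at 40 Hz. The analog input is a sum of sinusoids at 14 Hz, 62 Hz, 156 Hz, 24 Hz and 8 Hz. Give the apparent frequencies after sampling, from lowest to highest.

fs/2 = 20 Hz.
14 Hz ≤ fs/2 = 20 Hz, passes unchanged.
62 Hz mod fs = 22 Hz.
22 Hz > fs/2 = 20 Hz, folds to fs − 22 Hz = 18 Hz.
156 Hz mod fs = 36 Hz.
36 Hz > fs/2 = 20 Hz, folds to fs − 36 Hz = 4 Hz.
24 Hz > fs/2 = 20 Hz, folds to fs − 24 Hz = 16 Hz.
8 Hz ≤ fs/2 = 20 Hz, passes unchanged.
Distinct values: {4 Hz, 8 Hz, 14 Hz, 16 Hz, 18 Hz}.

4 Hz, 8 Hz, 14 Hz, 16 Hz, 18 Hz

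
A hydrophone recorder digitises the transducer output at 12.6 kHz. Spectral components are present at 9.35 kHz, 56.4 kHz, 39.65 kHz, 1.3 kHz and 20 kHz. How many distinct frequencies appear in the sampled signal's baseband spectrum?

5

fs/2 = 6.3 kHz.
9.35 kHz > fs/2 = 6.3 kHz, folds to fs − 9.35 kHz = 3.25 kHz.
56.4 kHz mod fs = 6 kHz.
6 kHz ≤ fs/2 = 6.3 kHz, appears at 6 kHz.
39.65 kHz mod fs = 1.85 kHz.
1.85 kHz ≤ fs/2 = 6.3 kHz, appears at 1.85 kHz.
1.3 kHz ≤ fs/2 = 6.3 kHz, passes unchanged.
20 kHz mod fs = 7.4 kHz.
7.4 kHz > fs/2 = 6.3 kHz, folds to fs − 7.4 kHz = 5.2 kHz.
Distinct values: {1.3 kHz, 1.85 kHz, 3.25 kHz, 5.2 kHz, 6 kHz} → 5.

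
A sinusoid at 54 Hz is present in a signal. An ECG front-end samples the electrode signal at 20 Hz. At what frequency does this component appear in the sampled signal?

54 Hz mod fs = 14 Hz.
14 Hz > fs/2 = 10 Hz, folds to fs − 14 Hz = 6 Hz.

6 Hz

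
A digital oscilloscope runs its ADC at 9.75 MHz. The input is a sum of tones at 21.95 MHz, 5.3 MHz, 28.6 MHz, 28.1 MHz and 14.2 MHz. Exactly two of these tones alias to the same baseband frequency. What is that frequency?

4.45 MHz

fs/2 = 4.875 MHz.
21.95 MHz mod fs = 2.45 MHz.
2.45 MHz ≤ fs/2 = 4.875 MHz, appears at 2.45 MHz.
5.3 MHz > fs/2 = 4.875 MHz, folds to fs − 5.3 MHz = 4.45 MHz.
28.6 MHz mod fs = 9.1 MHz.
9.1 MHz > fs/2 = 4.875 MHz, folds to fs − 9.1 MHz = 0.65 MHz.
28.1 MHz mod fs = 8.6 MHz.
8.6 MHz > fs/2 = 4.875 MHz, folds to fs − 8.6 MHz = 1.15 MHz.
14.2 MHz mod fs = 4.45 MHz.
4.45 MHz ≤ fs/2 = 4.875 MHz, appears at 4.45 MHz.
5.3 MHz and 14.2 MHz both map to 4.45 MHz.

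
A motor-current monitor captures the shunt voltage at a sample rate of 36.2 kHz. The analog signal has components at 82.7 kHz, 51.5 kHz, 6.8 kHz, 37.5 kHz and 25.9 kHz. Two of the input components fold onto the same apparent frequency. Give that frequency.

fs/2 = 18.1 kHz.
82.7 kHz mod fs = 10.3 kHz.
10.3 kHz ≤ fs/2 = 18.1 kHz, appears at 10.3 kHz.
51.5 kHz mod fs = 15.3 kHz.
15.3 kHz ≤ fs/2 = 18.1 kHz, appears at 15.3 kHz.
6.8 kHz ≤ fs/2 = 18.1 kHz, passes unchanged.
37.5 kHz mod fs = 1.3 kHz.
1.3 kHz ≤ fs/2 = 18.1 kHz, appears at 1.3 kHz.
25.9 kHz > fs/2 = 18.1 kHz, folds to fs − 25.9 kHz = 10.3 kHz.
25.9 kHz and 82.7 kHz both map to 10.3 kHz.

10.3 kHz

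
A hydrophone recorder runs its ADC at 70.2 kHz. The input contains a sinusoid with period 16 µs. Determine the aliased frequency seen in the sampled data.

7.7 kHz

T = 16 µs → f = 1/T = 62.5 kHz.
62.5 kHz > fs/2 = 35.1 kHz, folds to fs − 62.5 kHz = 7.7 kHz.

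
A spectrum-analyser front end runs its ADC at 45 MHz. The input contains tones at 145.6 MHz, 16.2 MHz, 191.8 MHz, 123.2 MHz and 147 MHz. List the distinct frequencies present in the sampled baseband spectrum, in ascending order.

10.6 MHz, 11.8 MHz, 12 MHz, 16.2 MHz

fs/2 = 22.5 MHz.
145.6 MHz mod fs = 10.6 MHz.
10.6 MHz ≤ fs/2 = 22.5 MHz, appears at 10.6 MHz.
16.2 MHz ≤ fs/2 = 22.5 MHz, passes unchanged.
191.8 MHz mod fs = 11.8 MHz.
11.8 MHz ≤ fs/2 = 22.5 MHz, appears at 11.8 MHz.
123.2 MHz mod fs = 33.2 MHz.
33.2 MHz > fs/2 = 22.5 MHz, folds to fs − 33.2 MHz = 11.8 MHz.
147 MHz mod fs = 12 MHz.
12 MHz ≤ fs/2 = 22.5 MHz, appears at 12 MHz.
Distinct values: {10.6 MHz, 11.8 MHz, 12 MHz, 16.2 MHz}.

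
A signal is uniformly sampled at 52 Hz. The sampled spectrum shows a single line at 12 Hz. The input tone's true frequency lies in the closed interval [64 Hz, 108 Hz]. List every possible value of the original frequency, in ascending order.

Frequencies that alias to 12 Hz are k·fs ± 12 Hz for integer k ≥ 0.
k=0: 12 Hz.
k=1: 40 Hz, 64 Hz.
k=2: 92 Hz, 116 Hz.
k=3: 144 Hz, 168 Hz.
Within [64 Hz, 108 Hz]: 64 Hz, 92 Hz.

64 Hz, 92 Hz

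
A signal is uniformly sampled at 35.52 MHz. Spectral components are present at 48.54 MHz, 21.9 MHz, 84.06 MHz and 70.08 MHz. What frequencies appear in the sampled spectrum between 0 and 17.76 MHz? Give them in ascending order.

fs/2 = 17.76 MHz.
48.54 MHz mod fs = 13.02 MHz.
13.02 MHz ≤ fs/2 = 17.76 MHz, appears at 13.02 MHz.
21.9 MHz > fs/2 = 17.76 MHz, folds to fs − 21.9 MHz = 13.62 MHz.
84.06 MHz mod fs = 13.02 MHz.
13.02 MHz ≤ fs/2 = 17.76 MHz, appears at 13.02 MHz.
70.08 MHz mod fs = 34.56 MHz.
34.56 MHz > fs/2 = 17.76 MHz, folds to fs − 34.56 MHz = 0.96 MHz.
Distinct values: {0.96 MHz, 13.02 MHz, 13.62 MHz}.

0.96 MHz, 13.02 MHz, 13.62 MHz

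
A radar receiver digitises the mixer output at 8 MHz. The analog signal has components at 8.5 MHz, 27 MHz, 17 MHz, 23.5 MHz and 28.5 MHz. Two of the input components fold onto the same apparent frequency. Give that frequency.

fs/2 = 4 MHz.
8.5 MHz mod fs = 0.5 MHz.
0.5 MHz ≤ fs/2 = 4 MHz, appears at 0.5 MHz.
27 MHz mod fs = 3 MHz.
3 MHz ≤ fs/2 = 4 MHz, appears at 3 MHz.
17 MHz mod fs = 1 MHz.
1 MHz ≤ fs/2 = 4 MHz, appears at 1 MHz.
23.5 MHz mod fs = 7.5 MHz.
7.5 MHz > fs/2 = 4 MHz, folds to fs − 7.5 MHz = 0.5 MHz.
28.5 MHz mod fs = 4.5 MHz.
4.5 MHz > fs/2 = 4 MHz, folds to fs − 4.5 MHz = 3.5 MHz.
8.5 MHz and 23.5 MHz both map to 0.5 MHz.

0.5 MHz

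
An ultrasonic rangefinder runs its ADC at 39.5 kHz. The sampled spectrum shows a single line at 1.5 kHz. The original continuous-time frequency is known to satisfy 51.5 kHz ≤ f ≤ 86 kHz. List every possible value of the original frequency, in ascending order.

77.5 kHz, 80.5 kHz

Frequencies that alias to 1.5 kHz are k·fs ± 1.5 kHz for integer k ≥ 0.
k=0: 1.5 kHz.
k=1: 38 kHz, 41 kHz.
k=2: 77.5 kHz, 80.5 kHz.
k=3: 117 kHz, 120 kHz.
Within [51.5 kHz, 86 kHz]: 77.5 kHz, 80.5 kHz.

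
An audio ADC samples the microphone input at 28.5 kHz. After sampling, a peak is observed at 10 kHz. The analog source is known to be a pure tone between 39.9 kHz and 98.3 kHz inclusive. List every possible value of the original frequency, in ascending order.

Frequencies that alias to 10 kHz are k·fs ± 10 kHz for integer k ≥ 0.
k=0: 10 kHz.
k=1: 18.5 kHz, 38.5 kHz.
k=2: 47 kHz, 67 kHz.
k=3: 75.5 kHz, 95.5 kHz.
k=4: 104 kHz, 124 kHz.
Within [39.9 kHz, 98.3 kHz]: 47 kHz, 67 kHz, 75.5 kHz, 95.5 kHz.

47 kHz, 67 kHz, 75.5 kHz, 95.5 kHz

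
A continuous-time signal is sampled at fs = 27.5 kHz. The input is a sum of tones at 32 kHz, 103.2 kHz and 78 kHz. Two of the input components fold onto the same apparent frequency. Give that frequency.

4.5 kHz

fs/2 = 13.75 kHz.
32 kHz mod fs = 4.5 kHz.
4.5 kHz ≤ fs/2 = 13.75 kHz, appears at 4.5 kHz.
103.2 kHz mod fs = 20.7 kHz.
20.7 kHz > fs/2 = 13.75 kHz, folds to fs − 20.7 kHz = 6.8 kHz.
78 kHz mod fs = 23 kHz.
23 kHz > fs/2 = 13.75 kHz, folds to fs − 23 kHz = 4.5 kHz.
32 kHz and 78 kHz both map to 4.5 kHz.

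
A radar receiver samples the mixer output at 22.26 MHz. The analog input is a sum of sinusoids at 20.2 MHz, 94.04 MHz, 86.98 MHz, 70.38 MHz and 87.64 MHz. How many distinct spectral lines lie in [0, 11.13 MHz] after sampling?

4

fs/2 = 11.13 MHz.
20.2 MHz > fs/2 = 11.13 MHz, folds to fs − 20.2 MHz = 2.06 MHz.
94.04 MHz mod fs = 5 MHz.
5 MHz ≤ fs/2 = 11.13 MHz, appears at 5 MHz.
86.98 MHz mod fs = 20.2 MHz.
20.2 MHz > fs/2 = 11.13 MHz, folds to fs − 20.2 MHz = 2.06 MHz.
70.38 MHz mod fs = 3.6 MHz.
3.6 MHz ≤ fs/2 = 11.13 MHz, appears at 3.6 MHz.
87.64 MHz mod fs = 20.86 MHz.
20.86 MHz > fs/2 = 11.13 MHz, folds to fs − 20.86 MHz = 1.4 MHz.
Distinct values: {1.4 MHz, 2.06 MHz, 3.6 MHz, 5 MHz} → 4.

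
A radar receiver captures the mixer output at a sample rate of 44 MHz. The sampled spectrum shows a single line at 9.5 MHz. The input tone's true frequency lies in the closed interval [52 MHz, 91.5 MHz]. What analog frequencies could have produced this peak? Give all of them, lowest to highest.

Frequencies that alias to 9.5 MHz are k·fs ± 9.5 MHz for integer k ≥ 0.
k=0: 9.5 MHz.
k=1: 34.5 MHz, 53.5 MHz.
k=2: 78.5 MHz, 97.5 MHz.
k=3: 122.5 MHz, 141.5 MHz.
Within [52 MHz, 91.5 MHz]: 53.5 MHz, 78.5 MHz.

53.5 MHz, 78.5 MHz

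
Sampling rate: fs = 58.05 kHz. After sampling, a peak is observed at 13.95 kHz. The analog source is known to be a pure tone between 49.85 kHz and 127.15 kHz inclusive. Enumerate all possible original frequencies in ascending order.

Frequencies that alias to 13.95 kHz are k·fs ± 13.95 kHz for integer k ≥ 0.
k=0: 13.95 kHz.
k=1: 44.1 kHz, 72 kHz.
k=2: 102.15 kHz, 130.05 kHz.
k=3: 160.2 kHz, 188.1 kHz.
Within [49.85 kHz, 127.15 kHz]: 72 kHz, 102.15 kHz.

72 kHz, 102.15 kHz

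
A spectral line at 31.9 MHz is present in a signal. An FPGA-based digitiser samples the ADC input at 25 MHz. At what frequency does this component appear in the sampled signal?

31.9 MHz mod fs = 6.9 MHz.
6.9 MHz ≤ fs/2 = 12.5 MHz, appears at 6.9 MHz.

6.9 MHz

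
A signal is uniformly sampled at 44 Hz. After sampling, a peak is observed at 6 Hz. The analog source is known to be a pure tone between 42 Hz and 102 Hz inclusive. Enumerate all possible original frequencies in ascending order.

50 Hz, 82 Hz, 94 Hz

Frequencies that alias to 6 Hz are k·fs ± 6 Hz for integer k ≥ 0.
k=0: 6 Hz.
k=1: 38 Hz, 50 Hz.
k=2: 82 Hz, 94 Hz.
k=3: 126 Hz, 138 Hz.
Within [42 Hz, 102 Hz]: 50 Hz, 82 Hz, 94 Hz.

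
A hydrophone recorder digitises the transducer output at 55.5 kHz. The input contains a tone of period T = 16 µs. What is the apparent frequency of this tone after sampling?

T = 16 µs → f = 1/T = 62.5 kHz.
62.5 kHz mod fs = 7 kHz.
7 kHz ≤ fs/2 = 27.75 kHz, appears at 7 kHz.

7 kHz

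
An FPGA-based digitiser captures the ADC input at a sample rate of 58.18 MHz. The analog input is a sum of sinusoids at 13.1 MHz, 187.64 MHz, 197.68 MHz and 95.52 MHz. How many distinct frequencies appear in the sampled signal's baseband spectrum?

fs/2 = 29.09 MHz.
13.1 MHz ≤ fs/2 = 29.09 MHz, passes unchanged.
187.64 MHz mod fs = 13.1 MHz.
13.1 MHz ≤ fs/2 = 29.09 MHz, appears at 13.1 MHz.
197.68 MHz mod fs = 23.14 MHz.
23.14 MHz ≤ fs/2 = 29.09 MHz, appears at 23.14 MHz.
95.52 MHz mod fs = 37.34 MHz.
37.34 MHz > fs/2 = 29.09 MHz, folds to fs − 37.34 MHz = 20.84 MHz.
Distinct values: {13.1 MHz, 20.84 MHz, 23.14 MHz} → 3.

3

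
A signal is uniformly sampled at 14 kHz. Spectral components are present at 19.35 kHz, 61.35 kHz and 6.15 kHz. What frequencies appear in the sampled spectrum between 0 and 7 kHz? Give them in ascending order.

fs/2 = 7 kHz.
19.35 kHz mod fs = 5.35 kHz.
5.35 kHz ≤ fs/2 = 7 kHz, appears at 5.35 kHz.
61.35 kHz mod fs = 5.35 kHz.
5.35 kHz ≤ fs/2 = 7 kHz, appears at 5.35 kHz.
6.15 kHz ≤ fs/2 = 7 kHz, passes unchanged.
Distinct values: {5.35 kHz, 6.15 kHz}.

5.35 kHz, 6.15 kHz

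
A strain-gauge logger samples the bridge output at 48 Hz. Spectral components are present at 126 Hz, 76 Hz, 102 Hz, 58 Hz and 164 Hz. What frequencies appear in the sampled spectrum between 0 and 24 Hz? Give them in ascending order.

6 Hz, 10 Hz, 18 Hz, 20 Hz

fs/2 = 24 Hz.
126 Hz mod fs = 30 Hz.
30 Hz > fs/2 = 24 Hz, folds to fs − 30 Hz = 18 Hz.
76 Hz mod fs = 28 Hz.
28 Hz > fs/2 = 24 Hz, folds to fs − 28 Hz = 20 Hz.
102 Hz mod fs = 6 Hz.
6 Hz ≤ fs/2 = 24 Hz, appears at 6 Hz.
58 Hz mod fs = 10 Hz.
10 Hz ≤ fs/2 = 24 Hz, appears at 10 Hz.
164 Hz mod fs = 20 Hz.
20 Hz ≤ fs/2 = 24 Hz, appears at 20 Hz.
Distinct values: {6 Hz, 10 Hz, 18 Hz, 20 Hz}.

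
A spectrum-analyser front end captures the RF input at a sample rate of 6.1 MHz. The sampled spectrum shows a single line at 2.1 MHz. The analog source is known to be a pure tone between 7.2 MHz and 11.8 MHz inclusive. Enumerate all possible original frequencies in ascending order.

8.2 MHz, 10.1 MHz

Frequencies that alias to 2.1 MHz are k·fs ± 2.1 MHz for integer k ≥ 0.
k=0: 2.1 MHz.
k=1: 4 MHz, 8.2 MHz.
k=2: 10.1 MHz, 14.3 MHz.
k=3: 16.2 MHz, 20.4 MHz.
Within [7.2 MHz, 11.8 MHz]: 8.2 MHz, 10.1 MHz.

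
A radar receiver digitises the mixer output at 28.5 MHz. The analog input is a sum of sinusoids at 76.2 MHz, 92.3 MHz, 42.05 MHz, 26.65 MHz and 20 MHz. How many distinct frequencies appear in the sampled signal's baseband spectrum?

5

fs/2 = 14.25 MHz.
76.2 MHz mod fs = 19.2 MHz.
19.2 MHz > fs/2 = 14.25 MHz, folds to fs − 19.2 MHz = 9.3 MHz.
92.3 MHz mod fs = 6.8 MHz.
6.8 MHz ≤ fs/2 = 14.25 MHz, appears at 6.8 MHz.
42.05 MHz mod fs = 13.55 MHz.
13.55 MHz ≤ fs/2 = 14.25 MHz, appears at 13.55 MHz.
26.65 MHz > fs/2 = 14.25 MHz, folds to fs − 26.65 MHz = 1.85 MHz.
20 MHz > fs/2 = 14.25 MHz, folds to fs − 20 MHz = 8.5 MHz.
Distinct values: {1.85 MHz, 6.8 MHz, 8.5 MHz, 9.3 MHz, 13.55 MHz} → 5.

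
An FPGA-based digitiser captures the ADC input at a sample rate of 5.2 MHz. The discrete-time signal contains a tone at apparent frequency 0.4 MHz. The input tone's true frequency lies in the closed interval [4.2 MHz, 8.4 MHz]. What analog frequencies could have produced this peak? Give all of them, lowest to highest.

4.8 MHz, 5.6 MHz

Frequencies that alias to 0.4 MHz are k·fs ± 0.4 MHz for integer k ≥ 0.
k=0: 0.4 MHz.
k=1: 4.8 MHz, 5.6 MHz.
k=2: 10 MHz, 10.8 MHz.
Within [4.2 MHz, 8.4 MHz]: 4.8 MHz, 5.6 MHz.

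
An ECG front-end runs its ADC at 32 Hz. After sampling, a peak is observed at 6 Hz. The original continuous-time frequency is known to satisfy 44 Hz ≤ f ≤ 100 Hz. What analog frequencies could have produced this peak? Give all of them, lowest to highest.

Frequencies that alias to 6 Hz are k·fs ± 6 Hz for integer k ≥ 0.
k=0: 6 Hz.
k=1: 26 Hz, 38 Hz.
k=2: 58 Hz, 70 Hz.
k=3: 90 Hz, 102 Hz.
k=4: 122 Hz, 134 Hz.
Within [44 Hz, 100 Hz]: 58 Hz, 70 Hz, 90 Hz.

58 Hz, 70 Hz, 90 Hz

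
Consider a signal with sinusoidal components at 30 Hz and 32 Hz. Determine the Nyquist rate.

Highest-frequency component: 32 Hz.
Nyquist rate = 2 × 32 Hz = 64 Hz.

64 Hz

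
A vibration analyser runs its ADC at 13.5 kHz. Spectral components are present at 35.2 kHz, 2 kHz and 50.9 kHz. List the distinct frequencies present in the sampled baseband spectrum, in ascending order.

fs/2 = 6.75 kHz.
35.2 kHz mod fs = 8.2 kHz.
8.2 kHz > fs/2 = 6.75 kHz, folds to fs − 8.2 kHz = 5.3 kHz.
2 kHz ≤ fs/2 = 6.75 kHz, passes unchanged.
50.9 kHz mod fs = 10.4 kHz.
10.4 kHz > fs/2 = 6.75 kHz, folds to fs − 10.4 kHz = 3.1 kHz.
Distinct values: {2 kHz, 3.1 kHz, 5.3 kHz}.

2 kHz, 3.1 kHz, 5.3 kHz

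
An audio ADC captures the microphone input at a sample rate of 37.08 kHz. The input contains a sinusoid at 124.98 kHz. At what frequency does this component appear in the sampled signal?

124.98 kHz mod fs = 13.74 kHz.
13.74 kHz ≤ fs/2 = 18.54 kHz, appears at 13.74 kHz.

13.74 kHz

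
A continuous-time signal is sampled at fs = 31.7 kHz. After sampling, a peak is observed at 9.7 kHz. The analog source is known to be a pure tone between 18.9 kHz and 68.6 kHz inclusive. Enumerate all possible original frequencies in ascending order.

Frequencies that alias to 9.7 kHz are k·fs ± 9.7 kHz for integer k ≥ 0.
k=0: 9.7 kHz.
k=1: 22 kHz, 41.4 kHz.
k=2: 53.7 kHz, 73.1 kHz.
k=3: 85.4 kHz, 104.8 kHz.
Within [18.9 kHz, 68.6 kHz]: 22 kHz, 41.4 kHz, 53.7 kHz.

22 kHz, 41.4 kHz, 53.7 kHz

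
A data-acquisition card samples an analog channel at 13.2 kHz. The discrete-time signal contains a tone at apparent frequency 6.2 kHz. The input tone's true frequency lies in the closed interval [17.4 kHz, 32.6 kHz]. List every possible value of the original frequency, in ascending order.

Frequencies that alias to 6.2 kHz are k·fs ± 6.2 kHz for integer k ≥ 0.
k=0: 6.2 kHz.
k=1: 7 kHz, 19.4 kHz.
k=2: 20.2 kHz, 32.6 kHz.
k=3: 33.4 kHz, 45.8 kHz.
Within [17.4 kHz, 32.6 kHz]: 19.4 kHz, 20.2 kHz, 32.6 kHz.

19.4 kHz, 20.2 kHz, 32.6 kHz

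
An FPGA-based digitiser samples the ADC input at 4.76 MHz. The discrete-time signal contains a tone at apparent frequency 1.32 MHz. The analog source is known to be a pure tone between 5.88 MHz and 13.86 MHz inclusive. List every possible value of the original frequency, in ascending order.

6.08 MHz, 8.2 MHz, 10.84 MHz, 12.96 MHz

Frequencies that alias to 1.32 MHz are k·fs ± 1.32 MHz for integer k ≥ 0.
k=0: 1.32 MHz.
k=1: 3.44 MHz, 6.08 MHz.
k=2: 8.2 MHz, 10.84 MHz.
k=3: 12.96 MHz, 15.6 MHz.
k=4: 17.72 MHz, 20.36 MHz.
Within [5.88 MHz, 13.86 MHz]: 6.08 MHz, 8.2 MHz, 10.84 MHz, 12.96 MHz.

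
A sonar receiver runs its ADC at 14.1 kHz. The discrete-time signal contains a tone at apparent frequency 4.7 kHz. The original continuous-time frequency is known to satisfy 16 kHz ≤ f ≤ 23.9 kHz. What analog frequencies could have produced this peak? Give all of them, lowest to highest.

Frequencies that alias to 4.7 kHz are k·fs ± 4.7 kHz for integer k ≥ 0.
k=0: 4.7 kHz.
k=1: 9.4 kHz, 18.8 kHz.
k=2: 23.5 kHz, 32.9 kHz.
k=3: 37.6 kHz, 47 kHz.
Within [16 kHz, 23.9 kHz]: 18.8 kHz, 23.5 kHz.

18.8 kHz, 23.5 kHz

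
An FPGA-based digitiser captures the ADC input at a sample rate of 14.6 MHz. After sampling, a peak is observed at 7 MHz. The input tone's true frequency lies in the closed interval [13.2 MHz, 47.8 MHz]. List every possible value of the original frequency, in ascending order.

21.6 MHz, 22.2 MHz, 36.2 MHz, 36.8 MHz

Frequencies that alias to 7 MHz are k·fs ± 7 MHz for integer k ≥ 0.
k=0: 7 MHz.
k=1: 7.6 MHz, 21.6 MHz.
k=2: 22.2 MHz, 36.2 MHz.
k=3: 36.8 MHz, 50.8 MHz.
k=4: 51.4 MHz, 65.4 MHz.
Within [13.2 MHz, 47.8 MHz]: 21.6 MHz, 22.2 MHz, 36.2 MHz, 36.8 MHz.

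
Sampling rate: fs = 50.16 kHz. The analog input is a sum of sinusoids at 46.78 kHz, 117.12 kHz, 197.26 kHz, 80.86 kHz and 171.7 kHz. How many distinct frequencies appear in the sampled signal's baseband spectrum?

4

fs/2 = 25.08 kHz.
46.78 kHz > fs/2 = 25.08 kHz, folds to fs − 46.78 kHz = 3.38 kHz.
117.12 kHz mod fs = 16.8 kHz.
16.8 kHz ≤ fs/2 = 25.08 kHz, appears at 16.8 kHz.
197.26 kHz mod fs = 46.78 kHz.
46.78 kHz > fs/2 = 25.08 kHz, folds to fs − 46.78 kHz = 3.38 kHz.
80.86 kHz mod fs = 30.7 kHz.
30.7 kHz > fs/2 = 25.08 kHz, folds to fs − 30.7 kHz = 19.46 kHz.
171.7 kHz mod fs = 21.22 kHz.
21.22 kHz ≤ fs/2 = 25.08 kHz, appears at 21.22 kHz.
Distinct values: {3.38 kHz, 16.8 kHz, 19.46 kHz, 21.22 kHz} → 4.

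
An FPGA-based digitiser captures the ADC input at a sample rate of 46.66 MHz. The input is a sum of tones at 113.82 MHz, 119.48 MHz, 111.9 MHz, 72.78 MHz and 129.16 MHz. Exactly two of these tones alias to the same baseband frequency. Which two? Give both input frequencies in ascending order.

fs/2 = 23.33 MHz.
113.82 MHz mod fs = 20.5 MHz.
20.5 MHz ≤ fs/2 = 23.33 MHz, appears at 20.5 MHz.
119.48 MHz mod fs = 26.16 MHz.
26.16 MHz > fs/2 = 23.33 MHz, folds to fs − 26.16 MHz = 20.5 MHz.
111.9 MHz mod fs = 18.58 MHz.
18.58 MHz ≤ fs/2 = 23.33 MHz, appears at 18.58 MHz.
72.78 MHz mod fs = 26.12 MHz.
26.12 MHz > fs/2 = 23.33 MHz, folds to fs − 26.12 MHz = 20.54 MHz.
129.16 MHz mod fs = 35.84 MHz.
35.84 MHz > fs/2 = 23.33 MHz, folds to fs − 35.84 MHz = 10.82 MHz.
113.82 MHz and 119.48 MHz both map to 20.5 MHz.

113.82 MHz, 119.48 MHz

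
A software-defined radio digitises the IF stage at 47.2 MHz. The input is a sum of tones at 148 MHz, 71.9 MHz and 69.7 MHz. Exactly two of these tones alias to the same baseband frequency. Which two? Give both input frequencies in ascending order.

fs/2 = 23.6 MHz.
148 MHz mod fs = 6.4 MHz.
6.4 MHz ≤ fs/2 = 23.6 MHz, appears at 6.4 MHz.
71.9 MHz mod fs = 24.7 MHz.
24.7 MHz > fs/2 = 23.6 MHz, folds to fs − 24.7 MHz = 22.5 MHz.
69.7 MHz mod fs = 22.5 MHz.
22.5 MHz ≤ fs/2 = 23.6 MHz, appears at 22.5 MHz.
69.7 MHz and 71.9 MHz both map to 22.5 MHz.

69.7 MHz, 71.9 MHz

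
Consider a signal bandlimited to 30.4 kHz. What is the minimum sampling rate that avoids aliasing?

Nyquist rate = 2 × 30.4 kHz = 60.8 kHz.

60.8 kHz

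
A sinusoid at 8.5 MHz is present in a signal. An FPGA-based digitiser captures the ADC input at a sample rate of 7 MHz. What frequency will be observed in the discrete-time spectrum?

1.5 MHz

8.5 MHz mod fs = 1.5 MHz.
1.5 MHz ≤ fs/2 = 3.5 MHz, appears at 1.5 MHz.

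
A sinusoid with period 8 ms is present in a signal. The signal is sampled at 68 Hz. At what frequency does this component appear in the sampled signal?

T = 8 ms → f = 1/T = 125 Hz.
125 Hz mod fs = 57 Hz.
57 Hz > fs/2 = 34 Hz, folds to fs − 57 Hz = 11 Hz.

11 Hz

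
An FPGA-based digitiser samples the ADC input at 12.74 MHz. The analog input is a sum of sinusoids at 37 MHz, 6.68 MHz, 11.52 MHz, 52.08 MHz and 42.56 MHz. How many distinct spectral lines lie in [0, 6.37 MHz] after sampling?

4

fs/2 = 6.37 MHz.
37 MHz mod fs = 11.52 MHz.
11.52 MHz > fs/2 = 6.37 MHz, folds to fs − 11.52 MHz = 1.22 MHz.
6.68 MHz > fs/2 = 6.37 MHz, folds to fs − 6.68 MHz = 6.06 MHz.
11.52 MHz > fs/2 = 6.37 MHz, folds to fs − 11.52 MHz = 1.22 MHz.
52.08 MHz mod fs = 1.12 MHz.
1.12 MHz ≤ fs/2 = 6.37 MHz, appears at 1.12 MHz.
42.56 MHz mod fs = 4.34 MHz.
4.34 MHz ≤ fs/2 = 6.37 MHz, appears at 4.34 MHz.
Distinct values: {1.12 MHz, 1.22 MHz, 4.34 MHz, 6.06 MHz} → 4.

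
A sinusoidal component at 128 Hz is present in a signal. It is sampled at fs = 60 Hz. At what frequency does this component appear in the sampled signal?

8 Hz

128 Hz mod fs = 8 Hz.
8 Hz ≤ fs/2 = 30 Hz, appears at 8 Hz.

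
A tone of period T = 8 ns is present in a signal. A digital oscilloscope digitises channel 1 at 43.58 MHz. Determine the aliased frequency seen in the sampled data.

T = 8 ns → f = 1/T = 125 MHz.
125 MHz mod fs = 37.84 MHz.
37.84 MHz > fs/2 = 21.79 MHz, folds to fs − 37.84 MHz = 5.74 MHz.

5.74 MHz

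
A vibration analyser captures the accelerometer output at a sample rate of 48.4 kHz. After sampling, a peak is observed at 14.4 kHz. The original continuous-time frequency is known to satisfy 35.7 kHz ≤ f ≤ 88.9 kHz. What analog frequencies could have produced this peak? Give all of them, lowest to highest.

62.8 kHz, 82.4 kHz

Frequencies that alias to 14.4 kHz are k·fs ± 14.4 kHz for integer k ≥ 0.
k=0: 14.4 kHz.
k=1: 34 kHz, 62.8 kHz.
k=2: 82.4 kHz, 111.2 kHz.
k=3: 130.8 kHz, 159.6 kHz.
Within [35.7 kHz, 88.9 kHz]: 62.8 kHz, 82.4 kHz.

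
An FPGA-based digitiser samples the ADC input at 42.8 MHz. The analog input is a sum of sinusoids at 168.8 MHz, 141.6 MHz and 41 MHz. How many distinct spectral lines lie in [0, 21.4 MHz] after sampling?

fs/2 = 21.4 MHz.
168.8 MHz mod fs = 40.4 MHz.
40.4 MHz > fs/2 = 21.4 MHz, folds to fs − 40.4 MHz = 2.4 MHz.
141.6 MHz mod fs = 13.2 MHz.
13.2 MHz ≤ fs/2 = 21.4 MHz, appears at 13.2 MHz.
41 MHz > fs/2 = 21.4 MHz, folds to fs − 41 MHz = 1.8 MHz.
Distinct values: {1.8 MHz, 2.4 MHz, 13.2 MHz} → 3.

3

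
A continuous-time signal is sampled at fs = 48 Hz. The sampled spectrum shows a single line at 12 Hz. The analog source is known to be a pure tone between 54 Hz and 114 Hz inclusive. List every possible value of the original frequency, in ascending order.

Frequencies that alias to 12 Hz are k·fs ± 12 Hz for integer k ≥ 0.
k=0: 12 Hz.
k=1: 36 Hz, 60 Hz.
k=2: 84 Hz, 108 Hz.
k=3: 132 Hz, 156 Hz.
Within [54 Hz, 114 Hz]: 60 Hz, 84 Hz, 108 Hz.

60 Hz, 84 Hz, 108 Hz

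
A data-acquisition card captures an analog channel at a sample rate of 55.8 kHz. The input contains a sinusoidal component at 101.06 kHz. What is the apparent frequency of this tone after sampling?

101.06 kHz mod fs = 45.26 kHz.
45.26 kHz > fs/2 = 27.9 kHz, folds to fs − 45.26 kHz = 10.54 kHz.

10.54 kHz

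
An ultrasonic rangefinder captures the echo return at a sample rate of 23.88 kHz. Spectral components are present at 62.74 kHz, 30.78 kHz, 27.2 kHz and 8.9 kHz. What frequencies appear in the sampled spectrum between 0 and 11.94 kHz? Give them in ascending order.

fs/2 = 11.94 kHz.
62.74 kHz mod fs = 14.98 kHz.
14.98 kHz > fs/2 = 11.94 kHz, folds to fs − 14.98 kHz = 8.9 kHz.
30.78 kHz mod fs = 6.9 kHz.
6.9 kHz ≤ fs/2 = 11.94 kHz, appears at 6.9 kHz.
27.2 kHz mod fs = 3.32 kHz.
3.32 kHz ≤ fs/2 = 11.94 kHz, appears at 3.32 kHz.
8.9 kHz ≤ fs/2 = 11.94 kHz, passes unchanged.
Distinct values: {3.32 kHz, 6.9 kHz, 8.9 kHz}.

3.32 kHz, 6.9 kHz, 8.9 kHz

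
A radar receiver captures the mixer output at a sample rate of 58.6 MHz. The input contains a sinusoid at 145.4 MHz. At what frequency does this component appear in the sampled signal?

28.2 MHz

145.4 MHz mod fs = 28.2 MHz.
28.2 MHz ≤ fs/2 = 29.3 MHz, appears at 28.2 MHz.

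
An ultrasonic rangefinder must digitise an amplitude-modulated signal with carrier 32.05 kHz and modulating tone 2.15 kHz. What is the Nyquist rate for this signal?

68.4 kHz

AM sidebands sit at fc ± fm = 29.9 kHz and 34.2 kHz.
Highest-frequency component: 34.2 kHz.
Nyquist rate = 2 × 34.2 kHz = 68.4 kHz.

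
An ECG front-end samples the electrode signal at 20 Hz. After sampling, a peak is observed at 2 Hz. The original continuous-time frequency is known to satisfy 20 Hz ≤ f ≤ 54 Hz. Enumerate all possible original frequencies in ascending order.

22 Hz, 38 Hz, 42 Hz

Frequencies that alias to 2 Hz are k·fs ± 2 Hz for integer k ≥ 0.
k=0: 2 Hz.
k=1: 18 Hz, 22 Hz.
k=2: 38 Hz, 42 Hz.
k=3: 58 Hz, 62 Hz.
Within [20 Hz, 54 Hz]: 22 Hz, 38 Hz, 42 Hz.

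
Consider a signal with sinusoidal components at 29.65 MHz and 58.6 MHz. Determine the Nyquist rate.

Highest-frequency component: 58.6 MHz.
Nyquist rate = 2 × 58.6 MHz = 117.2 MHz.

117.2 MHz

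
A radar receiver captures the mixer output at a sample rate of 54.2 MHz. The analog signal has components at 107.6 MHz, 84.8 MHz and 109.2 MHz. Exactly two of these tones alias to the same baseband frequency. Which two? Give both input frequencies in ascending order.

107.6 MHz, 109.2 MHz

fs/2 = 27.1 MHz.
107.6 MHz mod fs = 53.4 MHz.
53.4 MHz > fs/2 = 27.1 MHz, folds to fs − 53.4 MHz = 0.8 MHz.
84.8 MHz mod fs = 30.6 MHz.
30.6 MHz > fs/2 = 27.1 MHz, folds to fs − 30.6 MHz = 23.6 MHz.
109.2 MHz mod fs = 0.8 MHz.
0.8 MHz ≤ fs/2 = 27.1 MHz, appears at 0.8 MHz.
107.6 MHz and 109.2 MHz both map to 0.8 MHz.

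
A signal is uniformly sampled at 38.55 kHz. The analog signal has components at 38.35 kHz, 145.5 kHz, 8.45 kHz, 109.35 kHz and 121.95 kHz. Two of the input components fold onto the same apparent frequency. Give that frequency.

6.3 kHz

fs/2 = 19.275 kHz.
38.35 kHz > fs/2 = 19.275 kHz, folds to fs − 38.35 kHz = 0.2 kHz.
145.5 kHz mod fs = 29.85 kHz.
29.85 kHz > fs/2 = 19.275 kHz, folds to fs − 29.85 kHz = 8.7 kHz.
8.45 kHz ≤ fs/2 = 19.275 kHz, passes unchanged.
109.35 kHz mod fs = 32.25 kHz.
32.25 kHz > fs/2 = 19.275 kHz, folds to fs − 32.25 kHz = 6.3 kHz.
121.95 kHz mod fs = 6.3 kHz.
6.3 kHz ≤ fs/2 = 19.275 kHz, appears at 6.3 kHz.
109.35 kHz and 121.95 kHz both map to 6.3 kHz.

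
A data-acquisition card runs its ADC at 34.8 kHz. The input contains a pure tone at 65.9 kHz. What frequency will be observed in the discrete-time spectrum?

3.7 kHz

65.9 kHz mod fs = 31.1 kHz.
31.1 kHz > fs/2 = 17.4 kHz, folds to fs − 31.1 kHz = 3.7 kHz.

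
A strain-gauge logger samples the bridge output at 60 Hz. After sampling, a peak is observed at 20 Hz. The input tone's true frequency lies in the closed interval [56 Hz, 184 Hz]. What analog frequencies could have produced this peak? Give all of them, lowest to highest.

Frequencies that alias to 20 Hz are k·fs ± 20 Hz for integer k ≥ 0.
k=0: 20 Hz.
k=1: 40 Hz, 80 Hz.
k=2: 100 Hz, 140 Hz.
k=3: 160 Hz, 200 Hz.
k=4: 220 Hz, 260 Hz.
Within [56 Hz, 184 Hz]: 80 Hz, 100 Hz, 140 Hz, 160 Hz.

80 Hz, 100 Hz, 140 Hz, 160 Hz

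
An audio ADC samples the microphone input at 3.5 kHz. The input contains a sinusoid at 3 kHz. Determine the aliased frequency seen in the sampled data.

3 kHz > fs/2 = 1.75 kHz, folds to fs − 3 kHz = 0.5 kHz.

0.5 kHz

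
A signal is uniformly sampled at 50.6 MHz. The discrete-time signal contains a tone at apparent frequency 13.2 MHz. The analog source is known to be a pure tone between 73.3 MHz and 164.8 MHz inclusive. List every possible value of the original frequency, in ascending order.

88 MHz, 114.4 MHz, 138.6 MHz

Frequencies that alias to 13.2 MHz are k·fs ± 13.2 MHz for integer k ≥ 0.
k=0: 13.2 MHz.
k=1: 37.4 MHz, 63.8 MHz.
k=2: 88 MHz, 114.4 MHz.
k=3: 138.6 MHz, 165 MHz.
k=4: 189.2 MHz, 215.6 MHz.
Within [73.3 MHz, 164.8 MHz]: 88 MHz, 114.4 MHz, 138.6 MHz.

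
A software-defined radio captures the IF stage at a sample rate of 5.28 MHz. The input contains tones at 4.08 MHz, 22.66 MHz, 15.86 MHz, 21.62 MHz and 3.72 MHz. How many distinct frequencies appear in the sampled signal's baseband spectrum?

fs/2 = 2.64 MHz.
4.08 MHz > fs/2 = 2.64 MHz, folds to fs − 4.08 MHz = 1.2 MHz.
22.66 MHz mod fs = 1.54 MHz.
1.54 MHz ≤ fs/2 = 2.64 MHz, appears at 1.54 MHz.
15.86 MHz mod fs = 0.02 MHz.
0.02 MHz ≤ fs/2 = 2.64 MHz, appears at 0.02 MHz.
21.62 MHz mod fs = 0.5 MHz.
0.5 MHz ≤ fs/2 = 2.64 MHz, appears at 0.5 MHz.
3.72 MHz > fs/2 = 2.64 MHz, folds to fs − 3.72 MHz = 1.56 MHz.
Distinct values: {0.02 MHz, 0.5 MHz, 1.2 MHz, 1.54 MHz, 1.56 MHz} → 5.

5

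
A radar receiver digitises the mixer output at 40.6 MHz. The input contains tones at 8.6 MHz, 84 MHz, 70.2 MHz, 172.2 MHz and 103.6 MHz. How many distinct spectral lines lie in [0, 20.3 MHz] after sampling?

fs/2 = 20.3 MHz.
8.6 MHz ≤ fs/2 = 20.3 MHz, passes unchanged.
84 MHz mod fs = 2.8 MHz.
2.8 MHz ≤ fs/2 = 20.3 MHz, appears at 2.8 MHz.
70.2 MHz mod fs = 29.6 MHz.
29.6 MHz > fs/2 = 20.3 MHz, folds to fs − 29.6 MHz = 11 MHz.
172.2 MHz mod fs = 9.8 MHz.
9.8 MHz ≤ fs/2 = 20.3 MHz, appears at 9.8 MHz.
103.6 MHz mod fs = 22.4 MHz.
22.4 MHz > fs/2 = 20.3 MHz, folds to fs − 22.4 MHz = 18.2 MHz.
Distinct values: {2.8 MHz, 8.6 MHz, 9.8 MHz, 11 MHz, 18.2 MHz} → 5.

5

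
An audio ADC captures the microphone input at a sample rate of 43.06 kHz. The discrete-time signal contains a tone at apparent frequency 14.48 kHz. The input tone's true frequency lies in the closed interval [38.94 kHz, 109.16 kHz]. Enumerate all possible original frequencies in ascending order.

57.54 kHz, 71.64 kHz, 100.6 kHz

Frequencies that alias to 14.48 kHz are k·fs ± 14.48 kHz for integer k ≥ 0.
k=0: 14.48 kHz.
k=1: 28.58 kHz, 57.54 kHz.
k=2: 71.64 kHz, 100.6 kHz.
k=3: 114.7 kHz, 143.66 kHz.
Within [38.94 kHz, 109.16 kHz]: 57.54 kHz, 71.64 kHz, 100.6 kHz.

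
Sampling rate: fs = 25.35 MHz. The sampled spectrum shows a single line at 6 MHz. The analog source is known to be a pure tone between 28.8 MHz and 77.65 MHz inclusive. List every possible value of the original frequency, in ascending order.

Frequencies that alias to 6 MHz are k·fs ± 6 MHz for integer k ≥ 0.
k=0: 6 MHz.
k=1: 19.35 MHz, 31.35 MHz.
k=2: 44.7 MHz, 56.7 MHz.
k=3: 70.05 MHz, 82.05 MHz.
k=4: 95.4 MHz, 107.4 MHz.
Within [28.8 MHz, 77.65 MHz]: 31.35 MHz, 44.7 MHz, 56.7 MHz, 70.05 MHz.

31.35 MHz, 44.7 MHz, 56.7 MHz, 70.05 MHz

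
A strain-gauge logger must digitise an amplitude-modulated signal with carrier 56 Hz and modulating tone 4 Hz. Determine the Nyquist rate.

120 Hz

AM sidebands sit at fc ± fm = 52 Hz and 60 Hz.
Highest-frequency component: 60 Hz.
Nyquist rate = 2 × 60 Hz = 120 Hz.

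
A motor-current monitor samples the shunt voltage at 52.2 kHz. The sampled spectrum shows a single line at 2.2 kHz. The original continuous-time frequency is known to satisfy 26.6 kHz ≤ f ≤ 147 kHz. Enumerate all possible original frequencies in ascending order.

50 kHz, 54.4 kHz, 102.2 kHz, 106.6 kHz

Frequencies that alias to 2.2 kHz are k·fs ± 2.2 kHz for integer k ≥ 0.
k=0: 2.2 kHz.
k=1: 50 kHz, 54.4 kHz.
k=2: 102.2 kHz, 106.6 kHz.
k=3: 154.4 kHz, 158.8 kHz.
Within [26.6 kHz, 147 kHz]: 50 kHz, 54.4 kHz, 102.2 kHz, 106.6 kHz.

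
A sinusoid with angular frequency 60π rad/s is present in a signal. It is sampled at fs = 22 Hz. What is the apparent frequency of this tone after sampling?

8 Hz

ω = 60π rad/s → f = ω/(2π) = 30 Hz.
30 Hz mod fs = 8 Hz.
8 Hz ≤ fs/2 = 11 Hz, appears at 8 Hz.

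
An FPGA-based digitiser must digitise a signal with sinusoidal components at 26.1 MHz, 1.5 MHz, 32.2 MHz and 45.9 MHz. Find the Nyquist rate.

Highest-frequency component: 45.9 MHz.
Nyquist rate = 2 × 45.9 MHz = 91.8 MHz.

91.8 MHz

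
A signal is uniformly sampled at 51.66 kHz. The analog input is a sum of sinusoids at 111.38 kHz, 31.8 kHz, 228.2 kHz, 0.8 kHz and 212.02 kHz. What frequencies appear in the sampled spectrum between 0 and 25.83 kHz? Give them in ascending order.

fs/2 = 25.83 kHz.
111.38 kHz mod fs = 8.06 kHz.
8.06 kHz ≤ fs/2 = 25.83 kHz, appears at 8.06 kHz.
31.8 kHz > fs/2 = 25.83 kHz, folds to fs − 31.8 kHz = 19.86 kHz.
228.2 kHz mod fs = 21.56 kHz.
21.56 kHz ≤ fs/2 = 25.83 kHz, appears at 21.56 kHz.
0.8 kHz ≤ fs/2 = 25.83 kHz, passes unchanged.
212.02 kHz mod fs = 5.38 kHz.
5.38 kHz ≤ fs/2 = 25.83 kHz, appears at 5.38 kHz.
Distinct values: {0.8 kHz, 5.38 kHz, 8.06 kHz, 19.86 kHz, 21.56 kHz}.

0.8 kHz, 5.38 kHz, 8.06 kHz, 19.86 kHz, 21.56 kHz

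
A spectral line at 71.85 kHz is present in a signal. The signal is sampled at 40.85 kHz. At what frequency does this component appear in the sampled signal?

71.85 kHz mod fs = 31 kHz.
31 kHz > fs/2 = 20.425 kHz, folds to fs − 31 kHz = 9.85 kHz.

9.85 kHz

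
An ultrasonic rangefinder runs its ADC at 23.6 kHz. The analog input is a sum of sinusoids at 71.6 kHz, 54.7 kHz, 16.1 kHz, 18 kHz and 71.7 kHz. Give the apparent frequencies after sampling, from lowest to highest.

0.8 kHz, 0.9 kHz, 5.6 kHz, 7.5 kHz

fs/2 = 11.8 kHz.
71.6 kHz mod fs = 0.8 kHz.
0.8 kHz ≤ fs/2 = 11.8 kHz, appears at 0.8 kHz.
54.7 kHz mod fs = 7.5 kHz.
7.5 kHz ≤ fs/2 = 11.8 kHz, appears at 7.5 kHz.
16.1 kHz > fs/2 = 11.8 kHz, folds to fs − 16.1 kHz = 7.5 kHz.
18 kHz > fs/2 = 11.8 kHz, folds to fs − 18 kHz = 5.6 kHz.
71.7 kHz mod fs = 0.9 kHz.
0.9 kHz ≤ fs/2 = 11.8 kHz, appears at 0.9 kHz.
Distinct values: {0.8 kHz, 0.9 kHz, 5.6 kHz, 7.5 kHz}.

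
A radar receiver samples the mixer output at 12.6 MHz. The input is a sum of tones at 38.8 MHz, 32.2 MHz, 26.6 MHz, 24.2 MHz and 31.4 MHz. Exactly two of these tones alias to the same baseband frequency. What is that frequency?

1 MHz

fs/2 = 6.3 MHz.
38.8 MHz mod fs = 1 MHz.
1 MHz ≤ fs/2 = 6.3 MHz, appears at 1 MHz.
32.2 MHz mod fs = 7 MHz.
7 MHz > fs/2 = 6.3 MHz, folds to fs − 7 MHz = 5.6 MHz.
26.6 MHz mod fs = 1.4 MHz.
1.4 MHz ≤ fs/2 = 6.3 MHz, appears at 1.4 MHz.
24.2 MHz mod fs = 11.6 MHz.
11.6 MHz > fs/2 = 6.3 MHz, folds to fs − 11.6 MHz = 1 MHz.
31.4 MHz mod fs = 6.2 MHz.
6.2 MHz ≤ fs/2 = 6.3 MHz, appears at 6.2 MHz.
24.2 MHz and 38.8 MHz both map to 1 MHz.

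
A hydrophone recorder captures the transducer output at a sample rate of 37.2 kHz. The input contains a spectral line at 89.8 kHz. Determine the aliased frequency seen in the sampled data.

15.4 kHz

89.8 kHz mod fs = 15.4 kHz.
15.4 kHz ≤ fs/2 = 18.6 kHz, appears at 15.4 kHz.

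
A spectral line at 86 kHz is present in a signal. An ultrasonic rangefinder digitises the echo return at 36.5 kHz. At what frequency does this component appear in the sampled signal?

86 kHz mod fs = 13 kHz.
13 kHz ≤ fs/2 = 18.25 kHz, appears at 13 kHz.

13 kHz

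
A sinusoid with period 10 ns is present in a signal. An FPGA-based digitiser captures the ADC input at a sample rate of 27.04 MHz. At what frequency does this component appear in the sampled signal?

8.16 MHz

T = 10 ns → f = 1/T = 100 MHz.
100 MHz mod fs = 18.88 MHz.
18.88 MHz > fs/2 = 13.52 MHz, folds to fs − 18.88 MHz = 8.16 MHz.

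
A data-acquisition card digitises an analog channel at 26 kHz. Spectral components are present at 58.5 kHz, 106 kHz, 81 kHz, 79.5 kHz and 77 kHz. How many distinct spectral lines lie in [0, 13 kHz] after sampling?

5

fs/2 = 13 kHz.
58.5 kHz mod fs = 6.5 kHz.
6.5 kHz ≤ fs/2 = 13 kHz, appears at 6.5 kHz.
106 kHz mod fs = 2 kHz.
2 kHz ≤ fs/2 = 13 kHz, appears at 2 kHz.
81 kHz mod fs = 3 kHz.
3 kHz ≤ fs/2 = 13 kHz, appears at 3 kHz.
79.5 kHz mod fs = 1.5 kHz.
1.5 kHz ≤ fs/2 = 13 kHz, appears at 1.5 kHz.
77 kHz mod fs = 25 kHz.
25 kHz > fs/2 = 13 kHz, folds to fs − 25 kHz = 1 kHz.
Distinct values: {1 kHz, 1.5 kHz, 2 kHz, 3 kHz, 6.5 kHz} → 5.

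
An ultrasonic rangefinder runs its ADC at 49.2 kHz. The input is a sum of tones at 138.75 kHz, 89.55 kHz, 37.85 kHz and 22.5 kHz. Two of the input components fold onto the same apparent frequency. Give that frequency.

fs/2 = 24.6 kHz.
138.75 kHz mod fs = 40.35 kHz.
40.35 kHz > fs/2 = 24.6 kHz, folds to fs − 40.35 kHz = 8.85 kHz.
89.55 kHz mod fs = 40.35 kHz.
40.35 kHz > fs/2 = 24.6 kHz, folds to fs − 40.35 kHz = 8.85 kHz.
37.85 kHz > fs/2 = 24.6 kHz, folds to fs − 37.85 kHz = 11.35 kHz.
22.5 kHz ≤ fs/2 = 24.6 kHz, passes unchanged.
89.55 kHz and 138.75 kHz both map to 8.85 kHz.

8.85 kHz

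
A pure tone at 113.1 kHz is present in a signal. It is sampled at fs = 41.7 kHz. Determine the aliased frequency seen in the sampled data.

12 kHz

113.1 kHz mod fs = 29.7 kHz.
29.7 kHz > fs/2 = 20.85 kHz, folds to fs − 29.7 kHz = 12 kHz.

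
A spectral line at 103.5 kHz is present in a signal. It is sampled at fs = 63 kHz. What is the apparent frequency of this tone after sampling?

103.5 kHz mod fs = 40.5 kHz.
40.5 kHz > fs/2 = 31.5 kHz, folds to fs − 40.5 kHz = 22.5 kHz.

22.5 kHz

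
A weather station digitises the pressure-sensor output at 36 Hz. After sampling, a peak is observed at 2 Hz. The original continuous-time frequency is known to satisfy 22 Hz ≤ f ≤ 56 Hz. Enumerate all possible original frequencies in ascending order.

Frequencies that alias to 2 Hz are k·fs ± 2 Hz for integer k ≥ 0.
k=0: 2 Hz.
k=1: 34 Hz, 38 Hz.
k=2: 70 Hz, 74 Hz.
Within [22 Hz, 56 Hz]: 34 Hz, 38 Hz.

34 Hz, 38 Hz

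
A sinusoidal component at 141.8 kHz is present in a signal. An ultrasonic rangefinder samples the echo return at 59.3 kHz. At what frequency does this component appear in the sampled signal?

23.2 kHz

141.8 kHz mod fs = 23.2 kHz.
23.2 kHz ≤ fs/2 = 29.65 kHz, appears at 23.2 kHz.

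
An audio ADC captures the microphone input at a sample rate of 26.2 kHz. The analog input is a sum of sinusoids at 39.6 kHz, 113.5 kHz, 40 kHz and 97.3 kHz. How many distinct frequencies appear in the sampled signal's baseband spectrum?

fs/2 = 13.1 kHz.
39.6 kHz mod fs = 13.4 kHz.
13.4 kHz > fs/2 = 13.1 kHz, folds to fs − 13.4 kHz = 12.8 kHz.
113.5 kHz mod fs = 8.7 kHz.
8.7 kHz ≤ fs/2 = 13.1 kHz, appears at 8.7 kHz.
40 kHz mod fs = 13.8 kHz.
13.8 kHz > fs/2 = 13.1 kHz, folds to fs − 13.8 kHz = 12.4 kHz.
97.3 kHz mod fs = 18.7 kHz.
18.7 kHz > fs/2 = 13.1 kHz, folds to fs − 18.7 kHz = 7.5 kHz.
Distinct values: {7.5 kHz, 8.7 kHz, 12.4 kHz, 12.8 kHz} → 4.

4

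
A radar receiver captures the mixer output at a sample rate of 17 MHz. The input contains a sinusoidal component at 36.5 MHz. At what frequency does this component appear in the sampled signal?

36.5 MHz mod fs = 2.5 MHz.
2.5 MHz ≤ fs/2 = 8.5 MHz, appears at 2.5 MHz.

2.5 MHz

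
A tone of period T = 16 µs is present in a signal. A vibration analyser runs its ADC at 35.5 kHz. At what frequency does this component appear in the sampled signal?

8.5 kHz

T = 16 µs → f = 1/T = 62.5 kHz.
62.5 kHz mod fs = 27 kHz.
27 kHz > fs/2 = 17.75 kHz, folds to fs − 27 kHz = 8.5 kHz.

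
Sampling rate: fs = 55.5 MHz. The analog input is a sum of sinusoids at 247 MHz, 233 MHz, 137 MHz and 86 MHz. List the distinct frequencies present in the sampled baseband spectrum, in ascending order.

fs/2 = 27.75 MHz.
247 MHz mod fs = 25 MHz.
25 MHz ≤ fs/2 = 27.75 MHz, appears at 25 MHz.
233 MHz mod fs = 11 MHz.
11 MHz ≤ fs/2 = 27.75 MHz, appears at 11 MHz.
137 MHz mod fs = 26 MHz.
26 MHz ≤ fs/2 = 27.75 MHz, appears at 26 MHz.
86 MHz mod fs = 30.5 MHz.
30.5 MHz > fs/2 = 27.75 MHz, folds to fs − 30.5 MHz = 25 MHz.
Distinct values: {11 MHz, 25 MHz, 26 MHz}.

11 MHz, 25 MHz, 26 MHz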